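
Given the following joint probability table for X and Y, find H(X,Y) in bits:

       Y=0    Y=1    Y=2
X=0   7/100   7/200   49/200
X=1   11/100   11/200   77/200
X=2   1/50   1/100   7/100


H(X,Y) = -Σ p(x,y) log₂ p(x,y)
  p(0,0)=7/100: -0.0700 × log₂(0.0700) = 0.2686
  p(0,1)=7/200: -0.0350 × log₂(0.0350) = 0.1693
  p(0,2)=49/200: -0.2450 × log₂(0.2450) = 0.4971
  p(1,0)=11/100: -0.1100 × log₂(0.1100) = 0.3503
  p(1,1)=11/200: -0.0550 × log₂(0.0550) = 0.2301
  p(1,2)=77/200: -0.3850 × log₂(0.3850) = 0.5302
  p(2,0)=1/50: -0.0200 × log₂(0.0200) = 0.1129
  p(2,1)=1/100: -0.0100 × log₂(0.0100) = 0.0664
  p(2,2)=7/100: -0.0700 × log₂(0.0700) = 0.2686
H(X,Y) = 2.4934 bits


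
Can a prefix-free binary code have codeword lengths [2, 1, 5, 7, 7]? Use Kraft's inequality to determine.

Kraft inequality: Σ 2^(-l_i) ≤ 1 for prefix-free code
Calculating: 2^(-2) + 2^(-1) + 2^(-5) + 2^(-7) + 2^(-7)
= 0.25 + 0.5 + 0.03125 + 0.0078125 + 0.0078125
= 0.7969
Since 0.7969 ≤ 1, prefix-free code exists


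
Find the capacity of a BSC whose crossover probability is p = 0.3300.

For BSC with error probability p:
C = 1 - H(p) where H(p) is binary entropy
H(0.3300) = -0.3300 × log₂(0.3300) - 0.6700 × log₂(0.6700)
H(p) = 0.9149
C = 1 - 0.9149 = 0.0851 bits/use


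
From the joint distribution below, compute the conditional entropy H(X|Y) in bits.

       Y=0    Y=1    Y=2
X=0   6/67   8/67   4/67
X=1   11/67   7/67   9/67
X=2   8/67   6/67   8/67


H(X|Y) = Σ_y p(y) H(X|Y=y)
  p(Y=0) = 25/67, H(X|Y=0) = 1.5413
  p(Y=1) = 21/67, H(X|Y=1) = 1.5751
  p(Y=2) = 21/67, H(X|Y=2) = 1.5100
H(X|Y) = 0.3731×1.5413 + 0.3134×1.5751 + 0.3134×1.5100 = 1.5421 bits


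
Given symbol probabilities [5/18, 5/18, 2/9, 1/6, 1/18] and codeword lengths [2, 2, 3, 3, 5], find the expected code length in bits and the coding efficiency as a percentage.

Average length L = Σ p_i × l_i = 2.5556 bits
Entropy H = 2.1714 bits
Efficiency η = H/L × 100% = 84.97%


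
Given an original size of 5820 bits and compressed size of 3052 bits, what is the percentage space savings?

Space savings = (1 - Compressed/Original) × 100%
= (1 - 3052/5820) × 100%
= 47.56%


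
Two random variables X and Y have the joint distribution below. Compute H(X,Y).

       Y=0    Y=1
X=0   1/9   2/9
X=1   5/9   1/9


H(X,Y) = -Σ p(x,y) log₂ p(x,y)
  p(0,0)=1/9: -0.1111 × log₂(0.1111) = 0.3522
  p(0,1)=2/9: -0.2222 × log₂(0.2222) = 0.4822
  p(1,0)=5/9: -0.5556 × log₂(0.5556) = 0.4711
  p(1,1)=1/9: -0.1111 × log₂(0.1111) = 0.3522
H(X,Y) = 1.6577 bits


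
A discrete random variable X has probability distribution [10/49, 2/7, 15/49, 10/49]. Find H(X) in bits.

H(X) = -Σ p(x) log₂ p(x)
  -10/49 × log₂(10/49) = 0.4679
  -2/7 × log₂(2/7) = 0.5164
  -15/49 × log₂(15/49) = 0.5228
  -10/49 × log₂(10/49) = 0.4679
H(X) = 1.9750 bits


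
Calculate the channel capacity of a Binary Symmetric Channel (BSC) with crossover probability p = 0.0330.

For BSC with error probability p:
C = 1 - H(p) where H(p) is binary entropy
H(0.0330) = -0.0330 × log₂(0.0330) - 0.9670 × log₂(0.9670)
H(p) = 0.2092
C = 1 - 0.2092 = 0.7908 bits/use


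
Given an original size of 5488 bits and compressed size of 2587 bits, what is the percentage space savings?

Space savings = (1 - Compressed/Original) × 100%
= (1 - 2587/5488) × 100%
= 52.86%


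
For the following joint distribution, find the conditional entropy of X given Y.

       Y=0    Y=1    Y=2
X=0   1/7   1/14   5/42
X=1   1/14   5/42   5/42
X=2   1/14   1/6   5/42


H(X|Y) = Σ_y p(y) H(X|Y=y)
  p(Y=0) = 2/7, H(X|Y=0) = 1.5000
  p(Y=1) = 5/14, H(X|Y=1) = 1.5058
  p(Y=2) = 5/14, H(X|Y=2) = 1.5850
H(X|Y) = 0.2857×1.5000 + 0.3571×1.5058 + 0.3571×1.5850 = 1.5324 bits


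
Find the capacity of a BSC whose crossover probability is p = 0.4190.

For BSC with error probability p:
C = 1 - H(p) where H(p) is binary entropy
H(0.4190) = -0.4190 × log₂(0.4190) - 0.5810 × log₂(0.5810)
H(p) = 0.9810
C = 1 - 0.9810 = 0.0190 bits/use


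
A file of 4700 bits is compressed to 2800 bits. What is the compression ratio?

Compression ratio = Original / Compressed
= 4700 / 2800 = 1.68:1


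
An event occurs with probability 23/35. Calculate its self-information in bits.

Information content I(x) = -log₂(p(x))
I = -log₂(23/35) = -log₂(0.6571)
I = 0.6057 bits


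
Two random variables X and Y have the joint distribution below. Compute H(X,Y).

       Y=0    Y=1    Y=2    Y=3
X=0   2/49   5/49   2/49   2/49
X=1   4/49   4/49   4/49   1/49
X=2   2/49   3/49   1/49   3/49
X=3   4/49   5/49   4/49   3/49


H(X,Y) = -Σ p(x,y) log₂ p(x,y)
  p(0,0)=2/49: -0.0408 × log₂(0.0408) = 0.1884
  p(0,1)=5/49: -0.1020 × log₂(0.1020) = 0.3360
  p(0,2)=2/49: -0.0408 × log₂(0.0408) = 0.1884
  p(0,3)=2/49: -0.0408 × log₂(0.0408) = 0.1884
  p(1,0)=4/49: -0.0816 × log₂(0.0816) = 0.2951
  p(1,1)=4/49: -0.0816 × log₂(0.0816) = 0.2951
  p(1,2)=4/49: -0.0816 × log₂(0.0816) = 0.2951
  p(1,3)=1/49: -0.0204 × log₂(0.0204) = 0.1146
  p(2,0)=2/49: -0.0408 × log₂(0.0408) = 0.1884
  p(2,1)=3/49: -0.0612 × log₂(0.0612) = 0.2467
  p(2,2)=1/49: -0.0204 × log₂(0.0204) = 0.1146
  p(2,3)=3/49: -0.0612 × log₂(0.0612) = 0.2467
  p(3,0)=4/49: -0.0816 × log₂(0.0816) = 0.2951
  p(3,1)=5/49: -0.1020 × log₂(0.1020) = 0.3360
  p(3,2)=4/49: -0.0816 × log₂(0.0816) = 0.2951
  p(3,3)=3/49: -0.0612 × log₂(0.0612) = 0.2467
H(X,Y) = 3.8701 bits


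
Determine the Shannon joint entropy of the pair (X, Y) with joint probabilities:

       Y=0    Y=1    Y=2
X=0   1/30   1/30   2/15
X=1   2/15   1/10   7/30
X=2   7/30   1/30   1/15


H(X,Y) = -Σ p(x,y) log₂ p(x,y)
  p(0,0)=1/30: -0.0333 × log₂(0.0333) = 0.1636
  p(0,1)=1/30: -0.0333 × log₂(0.0333) = 0.1636
  p(0,2)=2/15: -0.1333 × log₂(0.1333) = 0.3876
  p(1,0)=2/15: -0.1333 × log₂(0.1333) = 0.3876
  p(1,1)=1/10: -0.1000 × log₂(0.1000) = 0.3322
  p(1,2)=7/30: -0.2333 × log₂(0.2333) = 0.4899
  p(2,0)=7/30: -0.2333 × log₂(0.2333) = 0.4899
  p(2,1)=1/30: -0.0333 × log₂(0.0333) = 0.1636
  p(2,2)=1/15: -0.0667 × log₂(0.0667) = 0.2605
H(X,Y) = 2.8383 bits


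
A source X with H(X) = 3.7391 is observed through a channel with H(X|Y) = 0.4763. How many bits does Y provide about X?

I(X;Y) = H(X) - H(X|Y)
I(X;Y) = 3.7391 - 0.4763 = 3.2628 bits


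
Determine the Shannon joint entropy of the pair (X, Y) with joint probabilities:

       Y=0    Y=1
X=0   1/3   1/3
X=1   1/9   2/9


H(X,Y) = -Σ p(x,y) log₂ p(x,y)
  p(0,0)=1/3: -0.3333 × log₂(0.3333) = 0.5283
  p(0,1)=1/3: -0.3333 × log₂(0.3333) = 0.5283
  p(1,0)=1/9: -0.1111 × log₂(0.1111) = 0.3522
  p(1,1)=2/9: -0.2222 × log₂(0.2222) = 0.4822
H(X,Y) = 1.8911 bits


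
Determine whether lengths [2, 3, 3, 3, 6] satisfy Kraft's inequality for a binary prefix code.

Kraft inequality: Σ 2^(-l_i) ≤ 1 for prefix-free code
Calculating: 2^(-2) + 2^(-3) + 2^(-3) + 2^(-3) + 2^(-6)
= 0.25 + 0.125 + 0.125 + 0.125 + 0.015625
= 0.6406
Since 0.6406 ≤ 1, prefix-free code exists


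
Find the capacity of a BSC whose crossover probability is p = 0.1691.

For BSC with error probability p:
C = 1 - H(p) where H(p) is binary entropy
H(0.1691) = -0.1691 × log₂(0.1691) - 0.8309 × log₂(0.8309)
H(p) = 0.6556
C = 1 - 0.6556 = 0.3444 bits/use


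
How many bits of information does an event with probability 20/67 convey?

Information content I(x) = -log₂(p(x))
I = -log₂(20/67) = -log₂(0.2985)
I = 1.7442 bits


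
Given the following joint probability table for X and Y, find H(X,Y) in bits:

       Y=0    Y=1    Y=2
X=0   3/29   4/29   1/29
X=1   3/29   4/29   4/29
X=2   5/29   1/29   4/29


H(X,Y) = -Σ p(x,y) log₂ p(x,y)
  p(0,0)=3/29: -0.1034 × log₂(0.1034) = 0.3386
  p(0,1)=4/29: -0.1379 × log₂(0.1379) = 0.3942
  p(0,2)=1/29: -0.0345 × log₂(0.0345) = 0.1675
  p(1,0)=3/29: -0.1034 × log₂(0.1034) = 0.3386
  p(1,1)=4/29: -0.1379 × log₂(0.1379) = 0.3942
  p(1,2)=4/29: -0.1379 × log₂(0.1379) = 0.3942
  p(2,0)=5/29: -0.1724 × log₂(0.1724) = 0.4373
  p(2,1)=1/29: -0.0345 × log₂(0.0345) = 0.1675
  p(2,2)=4/29: -0.1379 × log₂(0.1379) = 0.3942
H(X,Y) = 3.0263 bits


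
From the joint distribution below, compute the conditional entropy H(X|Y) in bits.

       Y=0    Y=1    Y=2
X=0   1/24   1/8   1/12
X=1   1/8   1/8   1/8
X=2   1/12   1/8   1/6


H(X|Y) = Σ_y p(y) H(X|Y=y)
  p(Y=0) = 1/4, H(X|Y=0) = 1.4591
  p(Y=1) = 3/8, H(X|Y=1) = 1.5850
  p(Y=2) = 3/8, H(X|Y=2) = 1.5305
H(X|Y) = 0.2500×1.4591 + 0.3750×1.5850 + 0.3750×1.5305 = 1.5331 bits


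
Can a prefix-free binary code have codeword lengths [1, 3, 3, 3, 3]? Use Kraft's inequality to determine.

Kraft inequality: Σ 2^(-l_i) ≤ 1 for prefix-free code
Calculating: 2^(-1) + 2^(-3) + 2^(-3) + 2^(-3) + 2^(-3)
= 0.5 + 0.125 + 0.125 + 0.125 + 0.125
= 1.0000
Since 1.0000 ≤ 1, prefix-free code exists


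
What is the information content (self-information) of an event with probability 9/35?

Information content I(x) = -log₂(p(x))
I = -log₂(9/35) = -log₂(0.2571)
I = 1.9594 bits


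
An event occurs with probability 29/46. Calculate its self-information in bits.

Information content I(x) = -log₂(p(x))
I = -log₂(29/46) = -log₂(0.6304)
I = 0.6656 bits


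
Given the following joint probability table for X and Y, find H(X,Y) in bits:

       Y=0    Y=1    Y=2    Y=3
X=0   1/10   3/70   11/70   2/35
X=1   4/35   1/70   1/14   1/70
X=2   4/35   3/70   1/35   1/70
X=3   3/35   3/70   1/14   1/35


H(X,Y) = -Σ p(x,y) log₂ p(x,y)
  p(0,0)=1/10: -0.1000 × log₂(0.1000) = 0.3322
  p(0,1)=3/70: -0.0429 × log₂(0.0429) = 0.1948
  p(0,2)=11/70: -0.1571 × log₂(0.1571) = 0.4195
  p(0,3)=2/35: -0.0571 × log₂(0.0571) = 0.2360
  p(1,0)=4/35: -0.1143 × log₂(0.1143) = 0.3576
  p(1,1)=1/70: -0.0143 × log₂(0.0143) = 0.0876
  p(1,2)=1/14: -0.0714 × log₂(0.0714) = 0.2720
  p(1,3)=1/70: -0.0143 × log₂(0.0143) = 0.0876
  p(2,0)=4/35: -0.1143 × log₂(0.1143) = 0.3576
  p(2,1)=3/70: -0.0429 × log₂(0.0429) = 0.1948
  p(2,2)=1/35: -0.0286 × log₂(0.0286) = 0.1466
  p(2,3)=1/70: -0.0143 × log₂(0.0143) = 0.0876
  p(3,0)=3/35: -0.0857 × log₂(0.0857) = 0.3038
  p(3,1)=3/70: -0.0429 × log₂(0.0429) = 0.1948
  p(3,2)=1/14: -0.0714 × log₂(0.0714) = 0.2720
  p(3,3)=1/35: -0.0286 × log₂(0.0286) = 0.1466
H(X,Y) = 3.6907 bits


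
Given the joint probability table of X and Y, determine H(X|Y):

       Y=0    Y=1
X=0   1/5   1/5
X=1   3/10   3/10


H(X|Y) = Σ_y p(y) H(X|Y=y)
  p(Y=0) = 1/2, H(X|Y=0) = 0.9710
  p(Y=1) = 1/2, H(X|Y=1) = 0.9710
H(X|Y) = 0.5000×0.9710 + 0.5000×0.9710 = 0.9710 bits


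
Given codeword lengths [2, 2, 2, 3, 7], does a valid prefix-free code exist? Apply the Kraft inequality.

Kraft inequality: Σ 2^(-l_i) ≤ 1 for prefix-free code
Calculating: 2^(-2) + 2^(-2) + 2^(-2) + 2^(-3) + 2^(-7)
= 0.25 + 0.25 + 0.25 + 0.125 + 0.0078125
= 0.8828
Since 0.8828 ≤ 1, prefix-free code exists


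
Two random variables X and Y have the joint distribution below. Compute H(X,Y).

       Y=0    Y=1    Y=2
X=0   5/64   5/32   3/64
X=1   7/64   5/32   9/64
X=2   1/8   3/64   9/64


H(X,Y) = -Σ p(x,y) log₂ p(x,y)
  p(0,0)=5/64: -0.0781 × log₂(0.0781) = 0.2873
  p(0,1)=5/32: -0.1562 × log₂(0.1562) = 0.4184
  p(0,2)=3/64: -0.0469 × log₂(0.0469) = 0.2070
  p(1,0)=7/64: -0.1094 × log₂(0.1094) = 0.3492
  p(1,1)=5/32: -0.1562 × log₂(0.1562) = 0.4184
  p(1,2)=9/64: -0.1406 × log₂(0.1406) = 0.3980
  p(2,0)=1/8: -0.1250 × log₂(0.1250) = 0.3750
  p(2,1)=3/64: -0.0469 × log₂(0.0469) = 0.2070
  p(2,2)=9/64: -0.1406 × log₂(0.1406) = 0.3980
H(X,Y) = 3.0583 bits


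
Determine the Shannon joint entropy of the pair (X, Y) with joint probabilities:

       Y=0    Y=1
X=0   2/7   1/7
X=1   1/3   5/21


H(X,Y) = -Σ p(x,y) log₂ p(x,y)
  p(0,0)=2/7: -0.2857 × log₂(0.2857) = 0.5164
  p(0,1)=1/7: -0.1429 × log₂(0.1429) = 0.4011
  p(1,0)=1/3: -0.3333 × log₂(0.3333) = 0.5283
  p(1,1)=5/21: -0.2381 × log₂(0.2381) = 0.4929
H(X,Y) = 1.9387 bits


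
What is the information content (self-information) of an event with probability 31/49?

Information content I(x) = -log₂(p(x))
I = -log₂(31/49) = -log₂(0.6327)
I = 0.6605 bits


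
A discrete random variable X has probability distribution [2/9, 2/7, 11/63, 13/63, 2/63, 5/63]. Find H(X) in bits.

H(X) = -Σ p(x) log₂ p(x)
  -2/9 × log₂(2/9) = 0.4822
  -2/7 × log₂(2/7) = 0.5164
  -11/63 × log₂(11/63) = 0.4396
  -13/63 × log₂(13/63) = 0.4698
  -2/63 × log₂(2/63) = 0.1580
  -5/63 × log₂(5/63) = 0.2901
H(X) = 2.3562 bits


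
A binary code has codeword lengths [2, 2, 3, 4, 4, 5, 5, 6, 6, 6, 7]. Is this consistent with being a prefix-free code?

Kraft inequality: Σ 2^(-l_i) ≤ 1 for prefix-free code
Calculating: 2^(-2) + 2^(-2) + 2^(-3) + 2^(-4) + 2^(-4) + 2^(-5) + 2^(-5) + 2^(-6) + 2^(-6) + 2^(-6) + 2^(-7)
= 0.25 + 0.25 + 0.125 + 0.0625 + 0.0625 + 0.03125 + 0.03125 + 0.015625 + 0.015625 + 0.015625 + 0.0078125
= 0.8672
Since 0.8672 ≤ 1, prefix-free code exists


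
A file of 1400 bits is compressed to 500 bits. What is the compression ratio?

Compression ratio = Original / Compressed
= 1400 / 500 = 2.80:1


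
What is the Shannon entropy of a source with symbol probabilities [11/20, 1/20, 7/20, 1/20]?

H(X) = -Σ p(x) log₂ p(x)
  -11/20 × log₂(11/20) = 0.4744
  -1/20 × log₂(1/20) = 0.2161
  -7/20 × log₂(7/20) = 0.5301
  -1/20 × log₂(1/20) = 0.2161
H(X) = 1.4367 bits


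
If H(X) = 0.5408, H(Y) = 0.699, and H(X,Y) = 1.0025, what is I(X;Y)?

I(X;Y) = H(X) + H(Y) - H(X,Y)
I(X;Y) = 0.5408 + 0.699 - 1.0025 = 0.2373 bits


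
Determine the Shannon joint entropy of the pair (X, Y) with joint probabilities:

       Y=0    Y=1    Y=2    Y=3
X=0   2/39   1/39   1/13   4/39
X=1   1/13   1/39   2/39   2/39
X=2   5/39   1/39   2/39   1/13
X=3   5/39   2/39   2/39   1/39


H(X,Y) = -Σ p(x,y) log₂ p(x,y)
  p(0,0)=2/39: -0.0513 × log₂(0.0513) = 0.2198
  p(0,1)=1/39: -0.0256 × log₂(0.0256) = 0.1355
  p(0,2)=1/13: -0.0769 × log₂(0.0769) = 0.2846
  p(0,3)=4/39: -0.1026 × log₂(0.1026) = 0.3370
  p(1,0)=1/13: -0.0769 × log₂(0.0769) = 0.2846
  p(1,1)=1/39: -0.0256 × log₂(0.0256) = 0.1355
  p(1,2)=2/39: -0.0513 × log₂(0.0513) = 0.2198
  p(1,3)=2/39: -0.0513 × log₂(0.0513) = 0.2198
  p(2,0)=5/39: -0.1282 × log₂(0.1282) = 0.3799
  p(2,1)=1/39: -0.0256 × log₂(0.0256) = 0.1355
  p(2,2)=2/39: -0.0513 × log₂(0.0513) = 0.2198
  p(2,3)=1/13: -0.0769 × log₂(0.0769) = 0.2846
  p(3,0)=5/39: -0.1282 × log₂(0.1282) = 0.3799
  p(3,1)=2/39: -0.0513 × log₂(0.0513) = 0.2198
  p(3,2)=2/39: -0.0513 × log₂(0.0513) = 0.2198
  p(3,3)=1/39: -0.0256 × log₂(0.0256) = 0.1355
H(X,Y) = 3.8115 bits


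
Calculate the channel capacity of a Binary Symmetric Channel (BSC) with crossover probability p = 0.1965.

For BSC with error probability p:
C = 1 - H(p) where H(p) is binary entropy
H(0.1965) = -0.1965 × log₂(0.1965) - 0.8035 × log₂(0.8035)
H(p) = 0.7149
C = 1 - 0.7149 = 0.2851 bits/use


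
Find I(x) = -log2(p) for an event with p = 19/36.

Information content I(x) = -log₂(p(x))
I = -log₂(19/36) = -log₂(0.5278)
I = 0.9220 bits


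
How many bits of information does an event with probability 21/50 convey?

Information content I(x) = -log₂(p(x))
I = -log₂(21/50) = -log₂(0.4200)
I = 1.2515 bits


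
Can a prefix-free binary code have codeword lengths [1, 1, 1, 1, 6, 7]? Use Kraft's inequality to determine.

Kraft inequality: Σ 2^(-l_i) ≤ 1 for prefix-free code
Calculating: 2^(-1) + 2^(-1) + 2^(-1) + 2^(-1) + 2^(-6) + 2^(-7)
= 0.5 + 0.5 + 0.5 + 0.5 + 0.015625 + 0.0078125
= 2.0234
Since 2.0234 > 1, prefix-free code does not exist


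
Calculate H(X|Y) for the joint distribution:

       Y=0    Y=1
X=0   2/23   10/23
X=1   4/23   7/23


H(X|Y) = Σ_y p(y) H(X|Y=y)
  p(Y=0) = 6/23, H(X|Y=0) = 0.9183
  p(Y=1) = 17/23, H(X|Y=1) = 0.9774
H(X|Y) = 0.2609×0.9183 + 0.7391×0.9774 = 0.9620 bits


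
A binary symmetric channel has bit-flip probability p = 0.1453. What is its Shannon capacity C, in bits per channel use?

For BSC with error probability p:
C = 1 - H(p) where H(p) is binary entropy
H(0.1453) = -0.1453 × log₂(0.1453) - 0.8547 × log₂(0.8547)
H(p) = 0.5980
C = 1 - 0.5980 = 0.4020 bits/use


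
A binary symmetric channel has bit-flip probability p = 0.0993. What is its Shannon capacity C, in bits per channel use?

For BSC with error probability p:
C = 1 - H(p) where H(p) is binary entropy
H(0.0993) = -0.0993 × log₂(0.0993) - 0.9007 × log₂(0.9007)
H(p) = 0.4668
C = 1 - 0.4668 = 0.5332 bits/use


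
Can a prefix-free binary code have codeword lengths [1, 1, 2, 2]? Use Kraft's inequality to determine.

Kraft inequality: Σ 2^(-l_i) ≤ 1 for prefix-free code
Calculating: 2^(-1) + 2^(-1) + 2^(-2) + 2^(-2)
= 0.5 + 0.5 + 0.25 + 0.25
= 1.5000
Since 1.5000 > 1, prefix-free code does not exist


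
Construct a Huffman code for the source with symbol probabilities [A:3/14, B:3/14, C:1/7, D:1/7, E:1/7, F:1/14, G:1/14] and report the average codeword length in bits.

Huffman tree construction:
Combine smallest probabilities repeatedly
Resulting codes:
  A: 00 (length 2)
  B: 01 (length 2)
  C: 100 (length 3)
  D: 101 (length 3)
  E: 110 (length 3)
  F: 1110 (length 4)
  G: 1111 (length 4)
Average length = Σ p(s) × length(s) = 2.7143 bits


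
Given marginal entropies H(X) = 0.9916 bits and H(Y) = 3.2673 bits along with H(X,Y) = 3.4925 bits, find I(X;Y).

I(X;Y) = H(X) + H(Y) - H(X,Y)
I(X;Y) = 0.9916 + 3.2673 - 3.4925 = 0.7664 bits


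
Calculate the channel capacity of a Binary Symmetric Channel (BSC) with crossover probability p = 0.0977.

For BSC with error probability p:
C = 1 - H(p) where H(p) is binary entropy
H(0.0977) = -0.0977 × log₂(0.0977) - 0.9023 × log₂(0.9023)
H(p) = 0.4617
C = 1 - 0.4617 = 0.5383 bits/use


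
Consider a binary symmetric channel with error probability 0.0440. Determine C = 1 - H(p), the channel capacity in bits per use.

For BSC with error probability p:
C = 1 - H(p) where H(p) is binary entropy
H(0.0440) = -0.0440 × log₂(0.0440) - 0.9560 × log₂(0.9560)
H(p) = 0.2603
C = 1 - 0.2603 = 0.7397 bits/use


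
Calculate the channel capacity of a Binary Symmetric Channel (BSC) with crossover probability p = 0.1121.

For BSC with error probability p:
C = 1 - H(p) where H(p) is binary entropy
H(0.1121) = -0.1121 × log₂(0.1121) - 0.8879 × log₂(0.8879)
H(p) = 0.5062
C = 1 - 0.5062 = 0.4938 bits/use


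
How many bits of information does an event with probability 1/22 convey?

Information content I(x) = -log₂(p(x))
I = -log₂(1/22) = -log₂(0.0455)
I = 4.4594 bits


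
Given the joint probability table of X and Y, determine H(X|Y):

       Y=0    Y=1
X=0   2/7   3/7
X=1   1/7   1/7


H(X|Y) = Σ_y p(y) H(X|Y=y)
  p(Y=0) = 3/7, H(X|Y=0) = 0.9183
  p(Y=1) = 4/7, H(X|Y=1) = 0.8113
H(X|Y) = 0.4286×0.9183 + 0.5714×0.8113 = 0.8571 bits


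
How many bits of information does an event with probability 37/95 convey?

Information content I(x) = -log₂(p(x))
I = -log₂(37/95) = -log₂(0.3895)
I = 1.3604 bits


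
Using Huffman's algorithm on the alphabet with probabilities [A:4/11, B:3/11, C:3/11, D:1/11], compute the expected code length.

Huffman tree construction:
Combine smallest probabilities repeatedly
Resulting codes:
  A: 11 (length 2)
  B: 01 (length 2)
  C: 10 (length 2)
  D: 00 (length 2)
Average length = Σ p(s) × length(s) = 2.0000 bits


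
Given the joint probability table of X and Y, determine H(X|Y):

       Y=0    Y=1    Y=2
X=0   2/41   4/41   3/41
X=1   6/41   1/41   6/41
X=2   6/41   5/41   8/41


H(X|Y) = Σ_y p(y) H(X|Y=y)
  p(Y=0) = 14/41, H(X|Y=0) = 1.4488
  p(Y=1) = 10/41, H(X|Y=1) = 1.3610
  p(Y=2) = 17/41, H(X|Y=2) = 1.4837
H(X|Y) = 0.3415×1.4488 + 0.2439×1.3610 + 0.4146×1.4837 = 1.4418 bits


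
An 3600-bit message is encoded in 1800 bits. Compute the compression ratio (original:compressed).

Compression ratio = Original / Compressed
= 3600 / 1800 = 2.00:1


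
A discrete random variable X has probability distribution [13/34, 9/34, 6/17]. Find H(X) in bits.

H(X) = -Σ p(x) log₂ p(x)
  -13/34 × log₂(13/34) = 0.5303
  -9/34 × log₂(9/34) = 0.5076
  -6/17 × log₂(6/17) = 0.5303
H(X) = 1.5682 bits


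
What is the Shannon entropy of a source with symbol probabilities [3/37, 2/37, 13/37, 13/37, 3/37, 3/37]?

H(X) = -Σ p(x) log₂ p(x)
  -3/37 × log₂(3/37) = 0.2939
  -2/37 × log₂(2/37) = 0.2275
  -13/37 × log₂(13/37) = 0.5302
  -13/37 × log₂(13/37) = 0.5302
  -3/37 × log₂(3/37) = 0.2939
  -3/37 × log₂(3/37) = 0.2939
H(X) = 2.1696 bits


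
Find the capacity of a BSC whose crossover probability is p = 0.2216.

For BSC with error probability p:
C = 1 - H(p) where H(p) is binary entropy
H(0.2216) = -0.2216 × log₂(0.2216) - 0.7784 × log₂(0.7784)
H(p) = 0.7631
C = 1 - 0.7631 = 0.2369 bits/use


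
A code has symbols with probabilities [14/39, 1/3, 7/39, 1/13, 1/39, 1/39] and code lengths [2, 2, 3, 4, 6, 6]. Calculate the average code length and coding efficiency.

Average length L = Σ p_i × l_i = 2.5385 bits
Entropy H = 2.0594 bits
Efficiency η = H/L × 100% = 81.13%


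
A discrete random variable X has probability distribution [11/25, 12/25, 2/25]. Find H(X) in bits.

H(X) = -Σ p(x) log₂ p(x)
  -11/25 × log₂(11/25) = 0.5211
  -12/25 × log₂(12/25) = 0.5083
  -2/25 × log₂(2/25) = 0.2915
H(X) = 1.3209 bits


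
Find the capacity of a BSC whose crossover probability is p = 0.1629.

For BSC with error probability p:
C = 1 - H(p) where H(p) is binary entropy
H(0.1629) = -0.1629 × log₂(0.1629) - 0.8371 × log₂(0.8371)
H(p) = 0.6412
C = 1 - 0.6412 = 0.3588 bits/use


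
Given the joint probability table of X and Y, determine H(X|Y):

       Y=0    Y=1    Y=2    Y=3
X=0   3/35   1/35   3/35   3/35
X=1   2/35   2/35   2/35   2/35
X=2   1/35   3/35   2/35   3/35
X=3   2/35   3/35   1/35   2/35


H(X|Y) = Σ_y p(y) H(X|Y=y)
  p(Y=0) = 8/35, H(X|Y=0) = 1.9056
  p(Y=1) = 9/35, H(X|Y=1) = 1.8911
  p(Y=2) = 8/35, H(X|Y=2) = 1.9056
  p(Y=3) = 2/7, H(X|Y=3) = 1.9710
H(X|Y) = 0.2286×1.9056 + 0.2571×1.8911 + 0.2286×1.9056 + 0.2857×1.9710 = 1.9206 bits


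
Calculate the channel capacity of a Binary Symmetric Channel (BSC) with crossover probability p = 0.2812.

For BSC with error probability p:
C = 1 - H(p) where H(p) is binary entropy
H(0.2812) = -0.2812 × log₂(0.2812) - 0.7188 × log₂(0.7188)
H(p) = 0.8571
C = 1 - 0.8571 = 0.1429 bits/use


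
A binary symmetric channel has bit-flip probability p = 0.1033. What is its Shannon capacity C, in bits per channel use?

For BSC with error probability p:
C = 1 - H(p) where H(p) is binary entropy
H(0.1033) = -0.1033 × log₂(0.1033) - 0.8967 × log₂(0.8967)
H(p) = 0.4794
C = 1 - 0.4794 = 0.5206 bits/use


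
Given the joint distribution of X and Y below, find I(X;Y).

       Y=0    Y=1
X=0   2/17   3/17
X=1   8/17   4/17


H(X) = 0.8740, H(Y) = 0.9774, H(X,Y) = 1.8078
I(X;Y) = H(X) + H(Y) - H(X,Y) = 0.0436 bits


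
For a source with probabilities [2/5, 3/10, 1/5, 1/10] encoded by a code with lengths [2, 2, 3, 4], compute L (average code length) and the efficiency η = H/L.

Average length L = Σ p_i × l_i = 2.4000 bits
Entropy H = 1.8464 bits
Efficiency η = H/L × 100% = 76.93%


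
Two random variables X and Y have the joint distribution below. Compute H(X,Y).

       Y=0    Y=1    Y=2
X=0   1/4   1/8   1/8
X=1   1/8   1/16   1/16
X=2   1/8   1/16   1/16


H(X,Y) = -Σ p(x,y) log₂ p(x,y)
  p(0,0)=1/4: -0.2500 × log₂(0.2500) = 0.5000
  p(0,1)=1/8: -0.1250 × log₂(0.1250) = 0.3750
  p(0,2)=1/8: -0.1250 × log₂(0.1250) = 0.3750
  p(1,0)=1/8: -0.1250 × log₂(0.1250) = 0.3750
  p(1,1)=1/16: -0.0625 × log₂(0.0625) = 0.2500
  p(1,2)=1/16: -0.0625 × log₂(0.0625) = 0.2500
  p(2,0)=1/8: -0.1250 × log₂(0.1250) = 0.3750
  p(2,1)=1/16: -0.0625 × log₂(0.0625) = 0.2500
  p(2,2)=1/16: -0.0625 × log₂(0.0625) = 0.2500
H(X,Y) = 3.0000 bits


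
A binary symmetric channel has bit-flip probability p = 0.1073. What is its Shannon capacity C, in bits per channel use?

For BSC with error probability p:
C = 1 - H(p) where H(p) is binary entropy
H(0.1073) = -0.1073 × log₂(0.1073) - 0.8927 × log₂(0.8927)
H(p) = 0.4917
C = 1 - 0.4917 = 0.5083 bits/use


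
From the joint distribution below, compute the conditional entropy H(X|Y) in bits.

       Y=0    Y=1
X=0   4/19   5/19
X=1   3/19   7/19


H(X|Y) = Σ_y p(y) H(X|Y=y)
  p(Y=0) = 7/19, H(X|Y=0) = 0.9852
  p(Y=1) = 12/19, H(X|Y=1) = 0.9799
H(X|Y) = 0.3684×0.9852 + 0.6316×0.9799 = 0.9818 bits


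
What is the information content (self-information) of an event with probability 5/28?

Information content I(x) = -log₂(p(x))
I = -log₂(5/28) = -log₂(0.1786)
I = 2.4854 bits


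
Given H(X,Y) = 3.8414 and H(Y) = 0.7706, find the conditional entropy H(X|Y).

Chain rule: H(X,Y) = H(X|Y) + H(Y)
H(X|Y) = H(X,Y) - H(Y) = 3.8414 - 0.7706 = 3.0708 bits


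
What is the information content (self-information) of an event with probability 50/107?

Information content I(x) = -log₂(p(x))
I = -log₂(50/107) = -log₂(0.4673)
I = 1.0976 bits


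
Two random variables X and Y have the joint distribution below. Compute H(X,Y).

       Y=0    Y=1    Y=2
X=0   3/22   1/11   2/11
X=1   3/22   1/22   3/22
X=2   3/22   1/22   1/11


H(X,Y) = -Σ p(x,y) log₂ p(x,y)
  p(0,0)=3/22: -0.1364 × log₂(0.1364) = 0.3920
  p(0,1)=1/11: -0.0909 × log₂(0.0909) = 0.3145
  p(0,2)=2/11: -0.1818 × log₂(0.1818) = 0.4472
  p(1,0)=3/22: -0.1364 × log₂(0.1364) = 0.3920
  p(1,1)=1/22: -0.0455 × log₂(0.0455) = 0.2027
  p(1,2)=3/22: -0.1364 × log₂(0.1364) = 0.3920
  p(2,0)=3/22: -0.1364 × log₂(0.1364) = 0.3920
  p(2,1)=1/22: -0.0455 × log₂(0.0455) = 0.2027
  p(2,2)=1/11: -0.0909 × log₂(0.0909) = 0.3145
H(X,Y) = 3.0495 bits


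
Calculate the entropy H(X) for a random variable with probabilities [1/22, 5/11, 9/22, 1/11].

H(X) = -Σ p(x) log₂ p(x)
  -1/22 × log₂(1/22) = 0.2027
  -5/11 × log₂(5/11) = 0.5170
  -9/22 × log₂(9/22) = 0.5275
  -1/11 × log₂(1/11) = 0.3145
H(X) = 1.5618 bits


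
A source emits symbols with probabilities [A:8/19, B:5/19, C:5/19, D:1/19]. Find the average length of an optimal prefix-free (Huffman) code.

Huffman tree construction:
Combine smallest probabilities repeatedly
Resulting codes:
  A: 0 (length 1)
  B: 111 (length 3)
  C: 10 (length 2)
  D: 110 (length 3)
Average length = Σ p(s) × length(s) = 1.8947 bits


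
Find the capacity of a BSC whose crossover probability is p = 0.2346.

For BSC with error probability p:
C = 1 - H(p) where H(p) is binary entropy
H(0.2346) = -0.2346 × log₂(0.2346) - 0.7654 × log₂(0.7654)
H(p) = 0.7859
C = 1 - 0.7859 = 0.2141 bits/use


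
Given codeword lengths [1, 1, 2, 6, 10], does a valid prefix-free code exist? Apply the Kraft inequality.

Kraft inequality: Σ 2^(-l_i) ≤ 1 for prefix-free code
Calculating: 2^(-1) + 2^(-1) + 2^(-2) + 2^(-6) + 2^(-10)
= 0.5 + 0.5 + 0.25 + 0.015625 + 0.0009765625
= 1.2666
Since 1.2666 > 1, prefix-free code does not exist


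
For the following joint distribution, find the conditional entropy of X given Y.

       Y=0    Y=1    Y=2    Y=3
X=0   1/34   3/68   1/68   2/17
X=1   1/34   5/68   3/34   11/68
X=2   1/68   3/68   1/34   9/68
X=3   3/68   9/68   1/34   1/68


H(X|Y) = Σ_y p(y) H(X|Y=y)
  p(Y=0) = 2/17, H(X|Y=0) = 1.9056
  p(Y=1) = 5/17, H(X|Y=1) = 1.8395
  p(Y=2) = 11/68, H(X|Y=2) = 1.6858
  p(Y=3) = 29/68, H(X|Y=3) = 1.7344
H(X|Y) = 0.1176×1.9056 + 0.2941×1.8395 + 0.1618×1.6858 + 0.4265×1.7344 = 1.7776 bits


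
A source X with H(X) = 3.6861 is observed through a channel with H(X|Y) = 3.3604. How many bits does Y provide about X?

I(X;Y) = H(X) - H(X|Y)
I(X;Y) = 3.6861 - 3.3604 = 0.3257 bits


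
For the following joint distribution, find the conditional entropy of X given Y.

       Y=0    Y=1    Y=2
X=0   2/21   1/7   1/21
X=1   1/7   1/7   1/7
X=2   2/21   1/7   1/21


H(X|Y) = Σ_y p(y) H(X|Y=y)
  p(Y=0) = 1/3, H(X|Y=0) = 1.5567
  p(Y=1) = 3/7, H(X|Y=1) = 1.5850
  p(Y=2) = 5/21, H(X|Y=2) = 1.3710
H(X|Y) = 0.3333×1.5567 + 0.4286×1.5850 + 0.2381×1.3710 = 1.5246 bits


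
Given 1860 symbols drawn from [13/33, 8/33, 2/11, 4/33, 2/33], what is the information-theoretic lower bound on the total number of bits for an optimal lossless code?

Entropy H = 2.0863 bits/symbol
Minimum bits = H × n = 2.0863 × 1860
= 3880.61 bits


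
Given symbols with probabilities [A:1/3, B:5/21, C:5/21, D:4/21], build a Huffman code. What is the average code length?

Huffman tree construction:
Combine smallest probabilities repeatedly
Resulting codes:
  A: 11 (length 2)
  B: 01 (length 2)
  C: 10 (length 2)
  D: 00 (length 2)
Average length = Σ p(s) × length(s) = 2.0000 bits


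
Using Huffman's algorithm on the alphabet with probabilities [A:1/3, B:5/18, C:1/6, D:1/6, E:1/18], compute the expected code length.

Huffman tree construction:
Combine smallest probabilities repeatedly
Resulting codes:
  A: 11 (length 2)
  B: 10 (length 2)
  C: 011 (length 3)
  D: 00 (length 2)
  E: 010 (length 3)
Average length = Σ p(s) × length(s) = 2.2222 bits


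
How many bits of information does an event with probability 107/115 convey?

Information content I(x) = -log₂(p(x))
I = -log₂(107/115) = -log₂(0.9304)
I = 0.1040 bits


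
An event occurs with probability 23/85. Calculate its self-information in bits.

Information content I(x) = -log₂(p(x))
I = -log₂(23/85) = -log₂(0.2706)
I = 1.8858 bits


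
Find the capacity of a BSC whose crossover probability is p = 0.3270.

For BSC with error probability p:
C = 1 - H(p) where H(p) is binary entropy
H(0.3270) = -0.3270 × log₂(0.3270) - 0.6730 × log₂(0.6730)
H(p) = 0.9118
C = 1 - 0.9118 = 0.0882 bits/use


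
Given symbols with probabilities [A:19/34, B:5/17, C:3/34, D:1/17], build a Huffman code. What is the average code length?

Huffman tree construction:
Combine smallest probabilities repeatedly
Resulting codes:
  A: 1 (length 1)
  B: 01 (length 2)
  C: 001 (length 3)
  D: 000 (length 3)
Average length = Σ p(s) × length(s) = 1.5882 bits


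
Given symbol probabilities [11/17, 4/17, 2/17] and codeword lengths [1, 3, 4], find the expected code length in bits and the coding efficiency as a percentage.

Average length L = Σ p_i × l_i = 1.8235 bits
Entropy H = 1.2608 bits
Efficiency η = H/L × 100% = 69.14%


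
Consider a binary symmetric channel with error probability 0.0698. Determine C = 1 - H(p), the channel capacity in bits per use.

For BSC with error probability p:
C = 1 - H(p) where H(p) is binary entropy
H(0.0698) = -0.0698 × log₂(0.0698) - 0.9302 × log₂(0.9302)
H(p) = 0.3652
C = 1 - 0.3652 = 0.6348 bits/use


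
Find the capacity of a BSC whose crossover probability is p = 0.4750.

For BSC with error probability p:
C = 1 - H(p) where H(p) is binary entropy
H(0.4750) = -0.4750 × log₂(0.4750) - 0.5250 × log₂(0.5250)
H(p) = 0.9982
C = 1 - 0.9982 = 0.0018 bits/use


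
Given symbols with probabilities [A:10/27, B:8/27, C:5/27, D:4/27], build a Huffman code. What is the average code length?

Huffman tree construction:
Combine smallest probabilities repeatedly
Resulting codes:
  A: 0 (length 1)
  B: 10 (length 2)
  C: 111 (length 3)
  D: 110 (length 3)
Average length = Σ p(s) × length(s) = 1.9630 bits


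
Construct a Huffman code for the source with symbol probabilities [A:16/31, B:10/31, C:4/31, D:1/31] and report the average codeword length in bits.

Huffman tree construction:
Combine smallest probabilities repeatedly
Resulting codes:
  A: 1 (length 1)
  B: 01 (length 2)
  C: 001 (length 3)
  D: 000 (length 3)
Average length = Σ p(s) × length(s) = 1.6452 bits


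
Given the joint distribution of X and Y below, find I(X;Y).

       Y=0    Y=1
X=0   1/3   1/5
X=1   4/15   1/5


H(X) = 0.9968, H(Y) = 0.9710, H(X,Y) = 1.9656
I(X;Y) = H(X) + H(Y) - H(X,Y) = 0.0021 bits


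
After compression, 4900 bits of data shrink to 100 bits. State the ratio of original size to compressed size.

Compression ratio = Original / Compressed
= 4900 / 100 = 49.00:1


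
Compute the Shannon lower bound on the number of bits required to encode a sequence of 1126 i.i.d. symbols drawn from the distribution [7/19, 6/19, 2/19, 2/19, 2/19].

Entropy H = 2.0815 bits/symbol
Minimum bits = H × n = 2.0815 × 1126
= 2343.82 bits


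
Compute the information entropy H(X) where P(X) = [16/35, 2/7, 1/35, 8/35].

H(X) = -Σ p(x) log₂ p(x)
  -16/35 × log₂(16/35) = 0.5162
  -2/7 × log₂(2/7) = 0.5164
  -1/35 × log₂(1/35) = 0.1466
  -8/35 × log₂(8/35) = 0.4867
H(X) = 1.6659 bits


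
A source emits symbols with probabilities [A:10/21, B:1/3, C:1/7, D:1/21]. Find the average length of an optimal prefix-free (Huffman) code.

Huffman tree construction:
Combine smallest probabilities repeatedly
Resulting codes:
  A: 0 (length 1)
  B: 11 (length 2)
  C: 101 (length 3)
  D: 100 (length 3)
Average length = Σ p(s) × length(s) = 1.7143 bits


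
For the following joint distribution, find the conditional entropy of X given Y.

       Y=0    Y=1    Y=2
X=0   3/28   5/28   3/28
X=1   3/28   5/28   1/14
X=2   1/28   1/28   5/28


H(X|Y) = Σ_y p(y) H(X|Y=y)
  p(Y=0) = 1/4, H(X|Y=0) = 1.4488
  p(Y=1) = 11/28, H(X|Y=1) = 1.3486
  p(Y=2) = 5/14, H(X|Y=2) = 1.4855
H(X|Y) = 0.2500×1.4488 + 0.3929×1.3486 + 0.3571×1.4855 = 1.4225 bits


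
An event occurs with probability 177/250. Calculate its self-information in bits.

Information content I(x) = -log₂(p(x))
I = -log₂(177/250) = -log₂(0.7080)
I = 0.4982 bits


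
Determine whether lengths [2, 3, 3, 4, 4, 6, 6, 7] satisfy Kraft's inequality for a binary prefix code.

Kraft inequality: Σ 2^(-l_i) ≤ 1 for prefix-free code
Calculating: 2^(-2) + 2^(-3) + 2^(-3) + 2^(-4) + 2^(-4) + 2^(-6) + 2^(-6) + 2^(-7)
= 0.25 + 0.125 + 0.125 + 0.0625 + 0.0625 + 0.015625 + 0.015625 + 0.0078125
= 0.6641
Since 0.6641 ≤ 1, prefix-free code exists


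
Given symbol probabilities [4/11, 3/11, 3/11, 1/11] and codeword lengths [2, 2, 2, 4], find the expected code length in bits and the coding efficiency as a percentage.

Average length L = Σ p_i × l_i = 2.1818 bits
Entropy H = 1.8676 bits
Efficiency η = H/L × 100% = 85.60%


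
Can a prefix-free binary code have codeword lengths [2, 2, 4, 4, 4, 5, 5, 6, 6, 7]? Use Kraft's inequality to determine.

Kraft inequality: Σ 2^(-l_i) ≤ 1 for prefix-free code
Calculating: 2^(-2) + 2^(-2) + 2^(-4) + 2^(-4) + 2^(-4) + 2^(-5) + 2^(-5) + 2^(-6) + 2^(-6) + 2^(-7)
= 0.25 + 0.25 + 0.0625 + 0.0625 + 0.0625 + 0.03125 + 0.03125 + 0.015625 + 0.015625 + 0.0078125
= 0.7891
Since 0.7891 ≤ 1, prefix-free code exists


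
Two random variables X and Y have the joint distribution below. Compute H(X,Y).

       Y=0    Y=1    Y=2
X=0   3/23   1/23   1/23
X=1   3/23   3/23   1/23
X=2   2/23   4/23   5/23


H(X,Y) = -Σ p(x,y) log₂ p(x,y)
  p(0,0)=3/23: -0.1304 × log₂(0.1304) = 0.3833
  p(0,1)=1/23: -0.0435 × log₂(0.0435) = 0.1967
  p(0,2)=1/23: -0.0435 × log₂(0.0435) = 0.1967
  p(1,0)=3/23: -0.1304 × log₂(0.1304) = 0.3833
  p(1,1)=3/23: -0.1304 × log₂(0.1304) = 0.3833
  p(1,2)=1/23: -0.0435 × log₂(0.0435) = 0.1967
  p(2,0)=2/23: -0.0870 × log₂(0.0870) = 0.3064
  p(2,1)=4/23: -0.1739 × log₂(0.1739) = 0.4389
  p(2,2)=5/23: -0.2174 × log₂(0.2174) = 0.4786
H(X,Y) = 2.9638 bits


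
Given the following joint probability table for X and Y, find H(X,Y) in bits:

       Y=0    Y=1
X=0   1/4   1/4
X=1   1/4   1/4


H(X,Y) = -Σ p(x,y) log₂ p(x,y)
  p(0,0)=1/4: -0.2500 × log₂(0.2500) = 0.5000
  p(0,1)=1/4: -0.2500 × log₂(0.2500) = 0.5000
  p(1,0)=1/4: -0.2500 × log₂(0.2500) = 0.5000
  p(1,1)=1/4: -0.2500 × log₂(0.2500) = 0.5000
H(X,Y) = 2.0000 bits


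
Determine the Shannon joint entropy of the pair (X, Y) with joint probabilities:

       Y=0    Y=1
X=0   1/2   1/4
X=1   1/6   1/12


H(X,Y) = -Σ p(x,y) log₂ p(x,y)
  p(0,0)=1/2: -0.5000 × log₂(0.5000) = 0.5000
  p(0,1)=1/4: -0.2500 × log₂(0.2500) = 0.5000
  p(1,0)=1/6: -0.1667 × log₂(0.1667) = 0.4308
  p(1,1)=1/12: -0.0833 × log₂(0.0833) = 0.2987
H(X,Y) = 1.7296 bits


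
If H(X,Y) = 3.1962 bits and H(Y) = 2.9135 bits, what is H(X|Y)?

Chain rule: H(X,Y) = H(X|Y) + H(Y)
H(X|Y) = H(X,Y) - H(Y) = 3.1962 - 2.9135 = 0.2827 bits


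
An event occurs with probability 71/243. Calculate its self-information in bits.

Information content I(x) = -log₂(p(x))
I = -log₂(71/243) = -log₂(0.2922)
I = 1.7751 bits


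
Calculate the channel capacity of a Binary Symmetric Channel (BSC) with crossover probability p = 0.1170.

For BSC with error probability p:
C = 1 - H(p) where H(p) is binary entropy
H(0.1170) = -0.1170 × log₂(0.1170) - 0.8830 × log₂(0.8830)
H(p) = 0.5207
C = 1 - 0.5207 = 0.4793 bits/use


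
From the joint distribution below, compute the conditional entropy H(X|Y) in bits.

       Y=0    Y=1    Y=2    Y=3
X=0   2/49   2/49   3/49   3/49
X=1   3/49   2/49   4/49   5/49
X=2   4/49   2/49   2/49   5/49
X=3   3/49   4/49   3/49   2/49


H(X|Y) = Σ_y p(y) H(X|Y=y)
  p(Y=0) = 12/49, H(X|Y=0) = 1.9591
  p(Y=1) = 10/49, H(X|Y=1) = 1.9219
  p(Y=2) = 12/49, H(X|Y=2) = 1.9591
  p(Y=3) = 15/49, H(X|Y=3) = 1.9086
H(X|Y) = 0.2449×1.9591 + 0.2041×1.9219 + 0.2449×1.9591 + 0.3061×1.9086 = 1.9361 bits


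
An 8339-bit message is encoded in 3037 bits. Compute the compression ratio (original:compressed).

Compression ratio = Original / Compressed
= 8339 / 3037 = 2.75:1


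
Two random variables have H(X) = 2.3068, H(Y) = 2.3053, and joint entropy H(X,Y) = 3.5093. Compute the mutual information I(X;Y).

I(X;Y) = H(X) + H(Y) - H(X,Y)
I(X;Y) = 2.3068 + 2.3053 - 3.5093 = 1.1028 bits


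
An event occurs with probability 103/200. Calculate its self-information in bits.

Information content I(x) = -log₂(p(x))
I = -log₂(103/200) = -log₂(0.5150)
I = 0.9574 bits


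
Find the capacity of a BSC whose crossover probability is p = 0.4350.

For BSC with error probability p:
C = 1 - H(p) where H(p) is binary entropy
H(0.4350) = -0.4350 × log₂(0.4350) - 0.5650 × log₂(0.5650)
H(p) = 0.9878
C = 1 - 0.9878 = 0.0122 bits/use


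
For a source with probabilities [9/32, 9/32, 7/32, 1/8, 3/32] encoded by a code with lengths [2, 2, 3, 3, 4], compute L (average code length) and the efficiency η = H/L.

Average length L = Σ p_i × l_i = 2.5312 bits
Entropy H = 2.2042 bits
Efficiency η = H/L × 100% = 87.08%


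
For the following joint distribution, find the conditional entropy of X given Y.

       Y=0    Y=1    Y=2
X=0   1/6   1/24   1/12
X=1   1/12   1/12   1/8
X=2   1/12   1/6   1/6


H(X|Y) = Σ_y p(y) H(X|Y=y)
  p(Y=0) = 1/3, H(X|Y=0) = 1.5000
  p(Y=1) = 7/24, H(X|Y=1) = 1.3788
  p(Y=2) = 3/8, H(X|Y=2) = 1.5305
H(X|Y) = 0.3333×1.5000 + 0.2917×1.3788 + 0.3750×1.5305 = 1.4761 bits


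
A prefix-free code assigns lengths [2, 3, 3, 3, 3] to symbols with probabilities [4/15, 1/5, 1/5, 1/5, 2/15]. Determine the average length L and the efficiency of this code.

Average length L = Σ p_i × l_i = 2.7333 bits
Entropy H = 2.2892 bits
Efficiency η = H/L × 100% = 83.75%


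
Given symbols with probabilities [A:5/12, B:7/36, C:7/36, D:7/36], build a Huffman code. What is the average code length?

Huffman tree construction:
Combine smallest probabilities repeatedly
Resulting codes:
  A: 0 (length 1)
  B: 110 (length 3)
  C: 111 (length 3)
  D: 10 (length 2)
Average length = Σ p(s) × length(s) = 1.9722 bits


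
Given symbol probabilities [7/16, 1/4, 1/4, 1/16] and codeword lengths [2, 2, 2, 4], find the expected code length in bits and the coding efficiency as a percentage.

Average length L = Σ p_i × l_i = 2.1250 bits
Entropy H = 1.7718 bits
Efficiency η = H/L × 100% = 83.38%
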